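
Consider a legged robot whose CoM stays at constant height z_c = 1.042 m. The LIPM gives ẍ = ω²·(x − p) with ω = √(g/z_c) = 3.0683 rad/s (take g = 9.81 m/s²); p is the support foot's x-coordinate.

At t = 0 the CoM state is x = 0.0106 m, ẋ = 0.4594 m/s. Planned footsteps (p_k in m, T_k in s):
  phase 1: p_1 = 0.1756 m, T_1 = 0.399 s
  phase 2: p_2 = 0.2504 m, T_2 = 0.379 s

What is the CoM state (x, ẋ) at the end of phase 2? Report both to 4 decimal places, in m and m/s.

x = 0.0215, ẋ = -0.5419

phase 1: p=0.1756, T=0.399, ωT=1.224252, cosh=1.847799, sinh=1.553821; start (x,ẋ)=(0.010600, 0.459400) → end (x,ẋ)=(0.103358, 0.062226)
phase 2: p=0.2504, T=0.379, ωT=1.162886, cosh=1.755867, sinh=1.443284; start (x,ẋ)=(0.103358, 0.062226) → end (x,ẋ)=(0.021485, -0.541902)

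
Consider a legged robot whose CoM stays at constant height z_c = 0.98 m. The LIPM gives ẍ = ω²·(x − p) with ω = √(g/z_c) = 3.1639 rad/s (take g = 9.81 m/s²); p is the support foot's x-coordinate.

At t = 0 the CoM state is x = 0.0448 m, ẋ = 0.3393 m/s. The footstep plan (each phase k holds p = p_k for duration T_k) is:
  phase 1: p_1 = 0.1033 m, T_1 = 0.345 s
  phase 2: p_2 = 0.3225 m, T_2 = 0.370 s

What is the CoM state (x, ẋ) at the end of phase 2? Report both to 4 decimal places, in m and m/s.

x = 0.1606, ẋ = -0.2426

phase 1: p=0.1033, T=0.345, ωT=1.091545, cosh=1.657286, sinh=1.321589; start (x,ẋ)=(0.044800, 0.339300) → end (x,ẋ)=(0.148077, 0.317707)
phase 2: p=0.3225, T=0.370, ωT=1.170643, cosh=1.767116, sinh=1.456949; start (x,ẋ)=(0.148077, 0.317707) → end (x,ẋ)=(0.160576, -0.242601)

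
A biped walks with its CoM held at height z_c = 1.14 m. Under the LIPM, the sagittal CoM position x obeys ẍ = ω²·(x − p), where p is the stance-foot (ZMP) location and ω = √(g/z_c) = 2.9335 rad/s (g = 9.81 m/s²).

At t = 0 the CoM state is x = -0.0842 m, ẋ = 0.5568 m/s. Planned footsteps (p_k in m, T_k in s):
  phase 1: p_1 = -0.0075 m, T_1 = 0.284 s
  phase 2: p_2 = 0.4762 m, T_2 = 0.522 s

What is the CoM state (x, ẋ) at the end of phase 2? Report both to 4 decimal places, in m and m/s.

x = -0.1054, ẋ = -1.3257

phase 1: p=-0.0075, T=0.284, ωT=0.833114, cosh=1.367582, sinh=0.932889; start (x,ẋ)=(-0.084200, 0.556800) → end (x,ẋ)=(0.064676, 0.551570)
phase 2: p=0.4762, T=0.522, ωT=1.531287, cosh=2.420191, sinh=2.203934; start (x,ẋ)=(0.064676, 0.551570) → end (x,ẋ)=(-0.105374, -1.325698)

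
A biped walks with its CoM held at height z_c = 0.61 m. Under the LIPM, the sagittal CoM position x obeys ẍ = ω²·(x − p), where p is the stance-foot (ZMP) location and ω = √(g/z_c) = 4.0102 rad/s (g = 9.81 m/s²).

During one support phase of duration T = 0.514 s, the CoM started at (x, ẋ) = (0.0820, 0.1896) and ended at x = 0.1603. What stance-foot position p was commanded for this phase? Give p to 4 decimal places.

p = 0.1169

ωT = 4.0102·0.514 = 2.061243; cosh(ωT) = 3.991511, sinh(ωT) = 3.864216
x(T) = p + (x₀−p)·cosh(ωT) + (ẋ₀/ω)·sinh(ωT) ⇒ p·(1 − cosh) = x(T) − x₀·cosh − (ẋ₀/ω)·sinh
numerator   = 0.1603 − (0.0820)·3.991511 − (0.1896/4.0102)·3.864216 = -0.349702
denominator = 1 − 3.991511 = -2.991511
p = -0.349702 / -2.991511 = 0.1169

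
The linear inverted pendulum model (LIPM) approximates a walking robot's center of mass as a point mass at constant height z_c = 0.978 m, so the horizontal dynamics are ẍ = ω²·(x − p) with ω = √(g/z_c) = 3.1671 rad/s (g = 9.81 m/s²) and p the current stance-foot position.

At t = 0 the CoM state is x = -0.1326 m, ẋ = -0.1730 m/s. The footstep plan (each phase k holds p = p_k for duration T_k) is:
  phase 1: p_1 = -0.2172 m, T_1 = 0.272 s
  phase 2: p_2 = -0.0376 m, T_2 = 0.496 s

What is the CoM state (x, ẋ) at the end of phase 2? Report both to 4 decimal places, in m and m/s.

phase 1: p=-0.2172, T=0.272, ωT=0.861451, cosh=1.394571, sinh=0.972022; start (x,ẋ)=(-0.132600, -0.173000) → end (x,ẋ)=(-0.152315, 0.019180)
phase 2: p=-0.0376, T=0.496, ωT=1.570882, cosh=2.509375, sinh=2.301513; start (x,ẋ)=(-0.152315, 0.019180) → end (x,ẋ)=(-0.311526, -0.788044)

x = -0.3115, ẋ = -0.7880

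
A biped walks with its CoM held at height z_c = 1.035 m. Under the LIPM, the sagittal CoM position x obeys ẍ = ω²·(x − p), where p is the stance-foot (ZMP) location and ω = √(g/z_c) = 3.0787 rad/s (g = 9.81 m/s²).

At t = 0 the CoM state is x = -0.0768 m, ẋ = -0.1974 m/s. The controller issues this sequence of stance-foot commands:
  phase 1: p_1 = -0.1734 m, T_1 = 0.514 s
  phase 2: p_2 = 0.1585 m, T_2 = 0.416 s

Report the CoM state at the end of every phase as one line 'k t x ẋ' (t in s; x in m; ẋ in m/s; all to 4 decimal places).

phase 1: p=-0.1734, T=0.514, ωT=1.582452, cosh=2.536172, sinh=2.330702; start (x,ẋ)=(-0.076800, -0.197400) → end (x,ẋ)=(-0.077846, 0.192516)
phase 2: p=0.1585, T=0.416, ωT=1.280739, cosh=1.938566, sinh=1.660734; start (x,ẋ)=(-0.077846, 0.192516) → end (x,ẋ)=(-0.195823, -0.835207)

1 0.5140 -0.0778 0.1925
2 0.9300 -0.1958 -0.8352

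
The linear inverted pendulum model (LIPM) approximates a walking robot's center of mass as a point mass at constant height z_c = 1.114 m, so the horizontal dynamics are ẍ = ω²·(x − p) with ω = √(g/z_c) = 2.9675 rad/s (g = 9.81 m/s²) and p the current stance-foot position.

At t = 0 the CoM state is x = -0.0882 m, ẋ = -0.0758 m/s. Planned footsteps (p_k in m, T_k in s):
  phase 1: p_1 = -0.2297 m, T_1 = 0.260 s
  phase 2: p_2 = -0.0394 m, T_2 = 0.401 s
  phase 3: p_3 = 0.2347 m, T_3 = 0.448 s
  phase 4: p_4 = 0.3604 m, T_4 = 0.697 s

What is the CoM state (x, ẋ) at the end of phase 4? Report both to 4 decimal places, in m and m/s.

phase 1: p=-0.2297, T=0.260, ωT=0.771550, cosh=1.312706, sinh=0.850410; start (x,ẋ)=(-0.088200, -0.075800) → end (x,ẋ)=(-0.065674, 0.257585)
phase 2: p=-0.0394, T=0.401, ωT=1.189968, cosh=1.795603, sinh=1.491372; start (x,ẋ)=(-0.065674, 0.257585) → end (x,ẋ)=(0.042876, 0.346239)
phase 3: p=0.2347, T=0.448, ωT=1.329440, cosh=2.021776, sinh=1.757151; start (x,ẋ)=(0.042876, 0.346239) → end (x,ẋ)=(0.051894, -0.300219)
phase 4: p=0.3604, T=0.697, ωT=2.068347, cosh=4.019066, sinh=3.892672; start (x,ẋ)=(0.051894, -0.300219) → end (x,ẋ)=(-1.273326, -4.770314)

x = -1.2733, ẋ = -4.7703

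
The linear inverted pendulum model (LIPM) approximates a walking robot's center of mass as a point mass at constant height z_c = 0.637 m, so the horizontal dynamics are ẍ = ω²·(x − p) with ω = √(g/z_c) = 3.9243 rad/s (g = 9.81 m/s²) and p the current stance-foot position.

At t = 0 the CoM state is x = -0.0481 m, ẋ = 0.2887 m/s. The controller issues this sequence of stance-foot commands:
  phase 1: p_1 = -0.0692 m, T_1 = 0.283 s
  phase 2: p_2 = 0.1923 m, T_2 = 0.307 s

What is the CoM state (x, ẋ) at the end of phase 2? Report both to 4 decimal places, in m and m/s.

phase 1: p=-0.0692, T=0.283, ωT=1.110577, cosh=1.682739, sinh=1.353370; start (x,ẋ)=(-0.048100, 0.288700) → end (x,ẋ)=(0.065870, 0.597870)
phase 2: p=0.1923, T=0.307, ωT=1.204760, cosh=1.817861, sinh=1.518097; start (x,ẋ)=(0.065870, 0.597870) → end (x,ẋ)=(0.193750, 0.333638)

x = 0.1938, ẋ = 0.3336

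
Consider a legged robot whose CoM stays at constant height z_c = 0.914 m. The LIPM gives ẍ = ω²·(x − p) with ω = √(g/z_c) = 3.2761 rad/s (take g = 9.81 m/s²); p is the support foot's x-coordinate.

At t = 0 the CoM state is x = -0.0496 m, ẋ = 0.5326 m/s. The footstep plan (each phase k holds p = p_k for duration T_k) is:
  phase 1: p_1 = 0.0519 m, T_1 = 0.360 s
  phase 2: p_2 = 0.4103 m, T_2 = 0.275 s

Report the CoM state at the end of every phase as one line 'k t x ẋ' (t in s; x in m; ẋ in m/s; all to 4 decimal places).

1 0.3600 0.1106 0.4584
2 0.6350 0.1244 -0.3518

phase 1: p=0.0519, T=0.360, ωT=1.179396, cosh=1.779937, sinh=1.472472; start (x,ẋ)=(-0.049600, 0.532600) → end (x,ẋ)=(0.110618, 0.458362)
phase 2: p=0.4103, T=0.275, ωT=0.900928, cosh=1.434039, sinh=1.027846; start (x,ẋ)=(0.110618, 0.458362) → end (x,ẋ)=(0.124351, -0.351818)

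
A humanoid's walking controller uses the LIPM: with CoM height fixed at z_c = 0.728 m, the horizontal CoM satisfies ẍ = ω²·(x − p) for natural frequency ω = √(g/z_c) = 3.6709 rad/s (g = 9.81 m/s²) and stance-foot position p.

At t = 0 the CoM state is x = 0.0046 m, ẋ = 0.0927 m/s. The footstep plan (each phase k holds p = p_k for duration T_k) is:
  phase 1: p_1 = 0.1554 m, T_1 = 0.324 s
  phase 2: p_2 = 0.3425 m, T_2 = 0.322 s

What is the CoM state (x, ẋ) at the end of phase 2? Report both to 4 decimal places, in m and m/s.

x = -0.6719, ẋ = -3.4529

phase 1: p=0.1554, T=0.324, ωT=1.189372, cosh=1.794714, sinh=1.490302; start (x,ẋ)=(0.004600, 0.092700) → end (x,ẋ)=(-0.077609, -0.658619)
phase 2: p=0.3425, T=0.322, ωT=1.182030, cosh=1.783821, sinh=1.477165; start (x,ẋ)=(-0.077609, -0.658619) → end (x,ẋ)=(-0.671926, -3.452910)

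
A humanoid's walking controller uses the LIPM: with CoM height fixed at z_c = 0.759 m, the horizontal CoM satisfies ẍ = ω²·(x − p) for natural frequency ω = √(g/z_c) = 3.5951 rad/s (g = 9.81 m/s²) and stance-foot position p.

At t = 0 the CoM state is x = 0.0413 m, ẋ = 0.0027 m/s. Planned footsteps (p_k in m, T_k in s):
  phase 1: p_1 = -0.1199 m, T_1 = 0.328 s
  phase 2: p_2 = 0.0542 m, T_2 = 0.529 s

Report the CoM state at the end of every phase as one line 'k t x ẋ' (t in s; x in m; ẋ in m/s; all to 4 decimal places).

phase 1: p=-0.1199, T=0.328, ωT=1.179193, cosh=1.779638, sinh=1.472111; start (x,ẋ)=(0.041300, 0.002700) → end (x,ẋ)=(0.168083, 0.857938)
phase 2: p=0.0542, T=0.529, ωT=1.901808, cosh=3.423646, sinh=3.274347; start (x,ẋ)=(0.168083, 0.857938) → end (x,ẋ)=(1.225488, 4.277862)

1 0.3280 0.1681 0.8579
2 0.8570 1.2255 4.2779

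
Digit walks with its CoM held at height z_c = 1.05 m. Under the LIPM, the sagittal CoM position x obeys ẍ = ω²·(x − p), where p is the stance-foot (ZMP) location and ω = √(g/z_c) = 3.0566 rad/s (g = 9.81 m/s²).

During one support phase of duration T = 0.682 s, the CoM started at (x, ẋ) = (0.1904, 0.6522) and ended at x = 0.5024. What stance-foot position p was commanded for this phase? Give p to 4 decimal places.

p = 0.3632

ωT = 3.0566·0.682 = 2.084601; cosh(ωT) = 4.082870, sinh(ωT) = 3.958514
x(T) = p + (x₀−p)·cosh(ωT) + (ẋ₀/ω)·sinh(ωT) ⇒ p·(1 − cosh) = x(T) − x₀·cosh − (ẋ₀/ω)·sinh
numerator   = 0.5024 − (0.1904)·4.082870 − (0.6522/3.0566)·3.958514 = -1.119624
denominator = 1 − 4.082870 = -3.082870
p = -1.119624 / -3.082870 = 0.3632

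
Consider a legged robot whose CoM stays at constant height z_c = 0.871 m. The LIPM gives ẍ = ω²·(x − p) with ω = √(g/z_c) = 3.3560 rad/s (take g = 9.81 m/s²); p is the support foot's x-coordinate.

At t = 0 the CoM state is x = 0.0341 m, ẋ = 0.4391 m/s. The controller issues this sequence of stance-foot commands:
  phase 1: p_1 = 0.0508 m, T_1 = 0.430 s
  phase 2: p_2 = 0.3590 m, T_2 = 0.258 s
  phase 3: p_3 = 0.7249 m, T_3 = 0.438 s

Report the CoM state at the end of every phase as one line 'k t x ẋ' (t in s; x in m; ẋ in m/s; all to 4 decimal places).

1 0.4300 0.2750 0.8693
2 0.6880 0.4949 0.9403
3 1.1260 0.7753 0.5630

phase 1: p=0.0508, T=0.430, ωT=1.443080, cosh=2.234957, sinh=1.998758; start (x,ẋ)=(0.034100, 0.439100) → end (x,ẋ)=(0.274994, 0.869349)
phase 2: p=0.3590, T=0.258, ωT=0.865848, cosh=1.398858, sinh=0.978163; start (x,ẋ)=(0.274994, 0.869349) → end (x,ẋ)=(0.494874, 0.940329)
phase 3: p=0.7249, T=0.438, ωT=1.469928, cosh=2.289432, sinh=2.059490; start (x,ẋ)=(0.494874, 0.940329) → end (x,ẋ)=(0.775328, 0.562964)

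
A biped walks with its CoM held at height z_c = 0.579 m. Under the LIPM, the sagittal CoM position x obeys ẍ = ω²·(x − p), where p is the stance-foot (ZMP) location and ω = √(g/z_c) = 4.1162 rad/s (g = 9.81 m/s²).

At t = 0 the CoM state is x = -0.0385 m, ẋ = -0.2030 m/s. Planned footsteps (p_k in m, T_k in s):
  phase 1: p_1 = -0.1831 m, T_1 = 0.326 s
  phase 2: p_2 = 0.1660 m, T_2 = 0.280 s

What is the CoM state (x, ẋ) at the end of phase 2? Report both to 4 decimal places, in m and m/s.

x = 0.1434, ẋ = 0.2948

phase 1: p=-0.1831, T=0.326, ωT=1.341881, cosh=2.043794, sinh=1.782441; start (x,ẋ)=(-0.038500, -0.203000) → end (x,ẋ)=(0.024527, 0.646023)
phase 2: p=0.1660, T=0.280, ωT=1.152536, cosh=1.741024, sinh=1.425189; start (x,ẋ)=(0.024527, 0.646023) → end (x,ẋ)=(0.143371, 0.294812)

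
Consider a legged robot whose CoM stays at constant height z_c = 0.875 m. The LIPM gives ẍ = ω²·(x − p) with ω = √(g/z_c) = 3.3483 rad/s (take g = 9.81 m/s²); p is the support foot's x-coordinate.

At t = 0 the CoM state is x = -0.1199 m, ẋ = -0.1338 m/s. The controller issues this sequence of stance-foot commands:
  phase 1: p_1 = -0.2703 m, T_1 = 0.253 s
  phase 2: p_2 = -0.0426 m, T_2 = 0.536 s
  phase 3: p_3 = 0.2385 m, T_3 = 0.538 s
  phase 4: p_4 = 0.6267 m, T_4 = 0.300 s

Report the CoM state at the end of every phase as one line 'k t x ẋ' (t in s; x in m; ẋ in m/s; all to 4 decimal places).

phase 1: p=-0.2703, T=0.253, ωT=0.847120, cosh=1.380783, sinh=0.952135; start (x,ẋ)=(-0.119900, -0.133800) → end (x,ẋ)=(-0.100678, 0.294732)
phase 2: p=-0.0426, T=0.536, ωT=1.794689, cosh=3.091890, sinh=2.925711; start (x,ẋ)=(-0.100678, 0.294732) → end (x,ẋ)=(0.035362, 0.342335)
phase 3: p=0.2385, T=0.538, ωT=1.801385, cosh=3.111552, sinh=2.946482; start (x,ẋ)=(0.035362, 0.342335) → end (x,ẋ)=(-0.092321, -0.938902)
phase 4: p=0.6267, T=0.300, ωT=1.004490, cosh=1.548373, sinh=1.182141; start (x,ẋ)=(-0.092321, -0.938902) → end (x,ẋ)=(-0.818098, -4.299772)

1 0.2530 -0.1007 0.2947
2 0.7890 0.0354 0.3423
3 1.3270 -0.0923 -0.9389
4 1.6270 -0.8181 -4.2998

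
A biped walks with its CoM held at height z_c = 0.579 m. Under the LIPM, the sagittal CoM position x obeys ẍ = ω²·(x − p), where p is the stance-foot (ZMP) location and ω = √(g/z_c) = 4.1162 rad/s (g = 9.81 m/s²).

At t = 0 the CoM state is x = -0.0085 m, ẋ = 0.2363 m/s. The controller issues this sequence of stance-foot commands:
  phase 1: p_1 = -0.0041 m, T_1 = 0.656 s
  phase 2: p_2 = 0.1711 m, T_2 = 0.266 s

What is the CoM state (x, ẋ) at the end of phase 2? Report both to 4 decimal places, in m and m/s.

phase 1: p=-0.0041, T=0.656, ωT=2.700227, cosh=7.475152, sinh=7.407961; start (x,ẋ)=(-0.008500, 0.236300) → end (x,ẋ)=(0.388281, 1.632211)
phase 2: p=0.1711, T=0.266, ωT=1.094909, cosh=1.661741, sinh=1.327171; start (x,ẋ)=(0.388281, 1.632211) → end (x,ẋ)=(1.058265, 3.898746)

x = 1.0583, ẋ = 3.8987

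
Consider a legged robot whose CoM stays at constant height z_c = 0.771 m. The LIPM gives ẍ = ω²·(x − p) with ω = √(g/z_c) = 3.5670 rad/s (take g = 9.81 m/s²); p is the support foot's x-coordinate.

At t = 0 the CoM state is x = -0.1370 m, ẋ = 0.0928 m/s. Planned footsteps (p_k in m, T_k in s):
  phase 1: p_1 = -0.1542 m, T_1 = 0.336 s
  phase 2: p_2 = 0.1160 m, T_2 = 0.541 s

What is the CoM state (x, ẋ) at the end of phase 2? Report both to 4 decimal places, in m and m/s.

phase 1: p=-0.1542, T=0.336, ωT=1.198512, cosh=1.808411, sinh=1.506769; start (x,ẋ)=(-0.137000, 0.092800) → end (x,ẋ)=(-0.083895, 0.260264)
phase 2: p=0.1160, T=0.541, ωT=1.929747, cosh=3.516476, sinh=3.371291; start (x,ẋ)=(-0.083895, 0.260264) → end (x,ẋ)=(-0.340941, -1.488601)

x = -0.3409, ẋ = -1.4886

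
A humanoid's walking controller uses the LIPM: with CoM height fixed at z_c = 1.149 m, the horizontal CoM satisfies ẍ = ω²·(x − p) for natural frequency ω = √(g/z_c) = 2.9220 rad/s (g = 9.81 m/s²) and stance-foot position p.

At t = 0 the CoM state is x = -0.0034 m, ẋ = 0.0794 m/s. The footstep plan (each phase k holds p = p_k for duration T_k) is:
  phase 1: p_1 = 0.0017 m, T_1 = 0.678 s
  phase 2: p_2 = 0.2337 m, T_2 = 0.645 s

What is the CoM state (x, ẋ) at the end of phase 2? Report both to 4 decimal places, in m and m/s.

phase 1: p=0.0017, T=0.678, ωT=1.981116, cosh=3.694373, sinh=3.556458; start (x,ẋ)=(-0.003400, 0.079400) → end (x,ẋ)=(0.079499, 0.240334)
phase 2: p=0.2337, T=0.645, ωT=1.884690, cosh=3.368095, sinh=3.216218; start (x,ẋ)=(0.079499, 0.240334) → end (x,ẋ)=(-0.021130, -0.639681)

x = -0.0211, ẋ = -0.6397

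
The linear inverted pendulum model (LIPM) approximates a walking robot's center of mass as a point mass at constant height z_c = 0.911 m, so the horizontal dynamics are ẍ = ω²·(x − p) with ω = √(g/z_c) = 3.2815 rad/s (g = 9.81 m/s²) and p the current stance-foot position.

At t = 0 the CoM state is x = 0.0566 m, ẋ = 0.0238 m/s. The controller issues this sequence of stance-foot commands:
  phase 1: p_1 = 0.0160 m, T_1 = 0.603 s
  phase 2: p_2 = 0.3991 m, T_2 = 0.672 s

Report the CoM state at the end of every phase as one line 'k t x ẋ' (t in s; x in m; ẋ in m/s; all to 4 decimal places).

1 0.6030 0.1914 0.5604
2 1.2750 0.2106 -0.4815

phase 1: p=0.0160, T=0.603, ωT=1.978744, cosh=3.685949, sinh=3.547706; start (x,ẋ)=(0.056600, 0.023800) → end (x,ẋ)=(0.191380, 0.560383)
phase 2: p=0.3991, T=0.672, ωT=2.205168, cosh=4.591004, sinh=4.480772; start (x,ẋ)=(0.191380, 0.560383) → end (x,ẋ)=(0.210640, -0.481520)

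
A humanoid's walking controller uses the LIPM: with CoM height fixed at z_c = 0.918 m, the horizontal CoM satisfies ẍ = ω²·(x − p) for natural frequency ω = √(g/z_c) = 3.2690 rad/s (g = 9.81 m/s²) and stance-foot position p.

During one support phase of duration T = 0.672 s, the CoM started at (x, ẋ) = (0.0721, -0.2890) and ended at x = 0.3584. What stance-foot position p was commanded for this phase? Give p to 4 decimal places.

p = -0.1190

ωT = 3.2690·0.672 = 2.196768; cosh(ωT) = 4.553527, sinh(ωT) = 4.442365
x(T) = p + (x₀−p)·cosh(ωT) + (ẋ₀/ω)·sinh(ωT) ⇒ p·(1 − cosh) = x(T) − x₀·cosh − (ẋ₀/ω)·sinh
numerator   = 0.3584 − (0.0721)·4.553527 − (-0.2890/3.2690)·4.442365 = 0.422824
denominator = 1 − 4.553527 = -3.553527
p = 0.422824 / -3.553527 = -0.1190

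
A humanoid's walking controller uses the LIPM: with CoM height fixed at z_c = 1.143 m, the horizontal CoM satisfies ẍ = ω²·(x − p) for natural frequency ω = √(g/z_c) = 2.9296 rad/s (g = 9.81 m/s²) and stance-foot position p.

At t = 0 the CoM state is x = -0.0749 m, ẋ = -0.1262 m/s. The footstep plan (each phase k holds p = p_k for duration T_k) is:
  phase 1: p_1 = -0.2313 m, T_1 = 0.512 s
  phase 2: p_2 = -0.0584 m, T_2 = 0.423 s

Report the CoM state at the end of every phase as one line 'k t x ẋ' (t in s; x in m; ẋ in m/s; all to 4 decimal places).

phase 1: p=-0.2313, T=0.512, ωT=1.499955, cosh=2.352314, sinh=2.129174; start (x,ẋ)=(-0.074900, -0.126200) → end (x,ẋ)=(0.044882, 0.678703)
phase 2: p=-0.0584, T=0.423, ωT=1.239221, cosh=1.871266, sinh=1.581656; start (x,ẋ)=(0.044882, 0.678703) → end (x,ẋ)=(0.501292, 1.748605)

1 0.5120 0.0449 0.6787
2 0.9350 0.5013 1.7486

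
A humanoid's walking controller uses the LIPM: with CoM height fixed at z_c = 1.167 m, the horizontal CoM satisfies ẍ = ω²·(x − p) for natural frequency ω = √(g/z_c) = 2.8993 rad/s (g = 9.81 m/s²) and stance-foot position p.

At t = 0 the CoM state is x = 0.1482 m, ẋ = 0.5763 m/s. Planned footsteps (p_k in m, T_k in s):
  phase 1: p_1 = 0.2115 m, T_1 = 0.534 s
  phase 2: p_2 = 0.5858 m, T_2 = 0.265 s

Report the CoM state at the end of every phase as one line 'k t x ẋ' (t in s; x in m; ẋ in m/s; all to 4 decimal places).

1 0.5340 0.5022 1.0044
2 0.7990 0.7694 1.1107

phase 1: p=0.2115, T=0.534, ωT=1.548226, cosh=2.457873, sinh=2.245248; start (x,ẋ)=(0.148200, 0.576300) → end (x,ẋ)=(0.502209, 1.004411)
phase 2: p=0.5858, T=0.265, ωT=0.768315, cosh=1.309962, sinh=0.846167; start (x,ẋ)=(0.502209, 1.004411) → end (x,ẋ)=(0.769439, 1.110668)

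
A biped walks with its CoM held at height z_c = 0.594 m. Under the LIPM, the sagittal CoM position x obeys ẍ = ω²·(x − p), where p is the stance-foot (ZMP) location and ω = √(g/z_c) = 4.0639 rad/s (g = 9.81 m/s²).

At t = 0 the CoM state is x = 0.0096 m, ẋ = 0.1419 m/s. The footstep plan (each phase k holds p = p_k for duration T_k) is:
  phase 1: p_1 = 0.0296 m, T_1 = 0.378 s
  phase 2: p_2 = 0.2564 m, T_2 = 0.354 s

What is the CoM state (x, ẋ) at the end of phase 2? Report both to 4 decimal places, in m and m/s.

phase 1: p=0.0296, T=0.378, ωT=1.536154, cosh=2.430946, sinh=2.215739; start (x,ẋ)=(0.009600, 0.141900) → end (x,ẋ)=(0.058348, 0.164860)
phase 2: p=0.2564, T=0.354, ωT=1.438621, cosh=2.226066, sinh=1.988812; start (x,ẋ)=(0.058348, 0.164860) → end (x,ẋ)=(-0.103796, -1.233728)

x = -0.1038, ẋ = -1.2337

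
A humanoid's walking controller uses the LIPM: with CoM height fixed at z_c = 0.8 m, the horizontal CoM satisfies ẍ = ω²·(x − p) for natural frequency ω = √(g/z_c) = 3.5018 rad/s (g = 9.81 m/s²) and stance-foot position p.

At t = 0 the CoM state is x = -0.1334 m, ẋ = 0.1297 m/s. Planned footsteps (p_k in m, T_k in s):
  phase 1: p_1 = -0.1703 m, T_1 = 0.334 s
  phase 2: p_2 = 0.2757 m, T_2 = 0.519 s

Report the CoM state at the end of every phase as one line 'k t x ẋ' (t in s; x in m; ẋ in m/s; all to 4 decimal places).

1 0.3340 -0.0513 0.4170
2 0.8530 -0.4003 -2.1137

phase 1: p=-0.1703, T=0.334, ωT=1.169601, cosh=1.765599, sinh=1.455109; start (x,ẋ)=(-0.133400, 0.129700) → end (x,ẋ)=(-0.051255, 0.417022)
phase 2: p=0.2757, T=0.519, ωT=1.817434, cosh=3.159243, sinh=2.996800; start (x,ẋ)=(-0.051255, 0.417022) → end (x,ẋ)=(-0.400347, -2.113655)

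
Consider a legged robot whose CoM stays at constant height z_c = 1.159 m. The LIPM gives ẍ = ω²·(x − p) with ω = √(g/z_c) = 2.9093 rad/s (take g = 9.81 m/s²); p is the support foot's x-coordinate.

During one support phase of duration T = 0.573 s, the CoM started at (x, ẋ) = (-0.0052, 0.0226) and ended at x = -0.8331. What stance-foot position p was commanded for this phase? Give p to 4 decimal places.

p = 0.4813

ωT = 2.9093·0.573 = 1.667029; cosh(ωT) = 2.742608, sinh(ωT) = 2.553801
x(T) = p + (x₀−p)·cosh(ωT) + (ẋ₀/ω)·sinh(ωT) ⇒ p·(1 − cosh) = x(T) − x₀·cosh − (ẋ₀/ω)·sinh
numerator   = -0.8331 − (-0.0052)·2.742608 − (0.0226/2.9093)·2.553801 = -0.838677
denominator = 1 − 2.742608 = -1.742608
p = -0.838677 / -1.742608 = 0.4813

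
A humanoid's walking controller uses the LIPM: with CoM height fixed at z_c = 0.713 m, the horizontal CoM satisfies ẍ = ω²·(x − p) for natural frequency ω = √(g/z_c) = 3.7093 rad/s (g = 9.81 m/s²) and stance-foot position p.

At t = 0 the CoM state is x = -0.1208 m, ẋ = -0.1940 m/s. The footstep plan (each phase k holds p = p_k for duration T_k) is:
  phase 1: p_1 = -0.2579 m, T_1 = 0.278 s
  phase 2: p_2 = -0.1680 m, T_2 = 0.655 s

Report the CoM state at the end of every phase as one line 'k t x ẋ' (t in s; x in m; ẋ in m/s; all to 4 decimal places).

1 0.2780 -0.1052 0.3158
2 0.9330 0.6707 3.1184

phase 1: p=-0.2579, T=0.278, ωT=1.031185, cosh=1.580486, sinh=1.223902; start (x,ẋ)=(-0.120800, -0.194000) → end (x,ẋ)=(-0.105227, 0.315795)
phase 2: p=-0.1680, T=0.655, ωT=2.429591, cosh=5.721158, sinh=5.633085; start (x,ẋ)=(-0.105227, 0.315795) → end (x,ẋ)=(0.670715, 3.118350)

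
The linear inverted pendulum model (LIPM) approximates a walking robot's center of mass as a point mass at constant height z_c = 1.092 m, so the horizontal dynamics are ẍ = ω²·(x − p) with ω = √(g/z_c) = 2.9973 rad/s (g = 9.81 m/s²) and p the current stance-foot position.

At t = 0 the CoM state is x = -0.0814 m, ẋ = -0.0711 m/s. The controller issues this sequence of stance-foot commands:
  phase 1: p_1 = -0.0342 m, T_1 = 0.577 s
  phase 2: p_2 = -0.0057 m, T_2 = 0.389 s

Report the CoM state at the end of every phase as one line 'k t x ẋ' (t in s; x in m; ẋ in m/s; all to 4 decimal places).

phase 1: p=-0.0342, T=0.577, ωT=1.729442, cosh=2.907446, sinh=2.730062; start (x,ẋ)=(-0.081400, -0.071100) → end (x,ẋ)=(-0.236192, -0.592948)
phase 2: p=-0.0057, T=0.389, ωT=1.165950, cosh=1.760298, sinh=1.448671; start (x,ẋ)=(-0.236192, -0.592948) → end (x,ẋ)=(-0.698022, -2.044586)

1 0.5770 -0.2362 -0.5929
2 0.9660 -0.6980 -2.0446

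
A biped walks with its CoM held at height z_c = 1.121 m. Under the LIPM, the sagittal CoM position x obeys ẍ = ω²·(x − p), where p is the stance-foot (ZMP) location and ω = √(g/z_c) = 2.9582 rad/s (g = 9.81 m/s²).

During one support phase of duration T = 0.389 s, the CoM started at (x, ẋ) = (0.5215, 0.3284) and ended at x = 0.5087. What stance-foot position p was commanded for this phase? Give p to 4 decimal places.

p = 0.7526

ωT = 2.9582·0.389 = 1.150740; cosh(ωT) = 1.738466, sinh(ωT) = 1.422064
x(T) = p + (x₀−p)·cosh(ωT) + (ẋ₀/ω)·sinh(ωT) ⇒ p·(1 − cosh) = x(T) − x₀·cosh − (ẋ₀/ω)·sinh
numerator   = 0.5087 − (0.5215)·1.738466 − (0.3284/2.9582)·1.422064 = -0.555778
denominator = 1 − 1.738466 = -0.738466
p = -0.555778 / -0.738466 = 0.7526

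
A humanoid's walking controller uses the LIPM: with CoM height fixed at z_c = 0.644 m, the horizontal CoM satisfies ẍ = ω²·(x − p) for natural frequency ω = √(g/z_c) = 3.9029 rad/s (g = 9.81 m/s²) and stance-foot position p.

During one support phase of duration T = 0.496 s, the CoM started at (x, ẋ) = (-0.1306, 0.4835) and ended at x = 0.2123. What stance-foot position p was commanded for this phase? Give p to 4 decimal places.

p = -0.1001

ωT = 3.9029·0.496 = 1.935838; cosh(ωT) = 3.537077, sinh(ωT) = 3.392774
x(T) = p + (x₀−p)·cosh(ωT) + (ẋ₀/ω)·sinh(ωT) ⇒ p·(1 − cosh) = x(T) − x₀·cosh − (ẋ₀/ω)·sinh
numerator   = 0.2123 − (-0.1306)·3.537077 − (0.4835/3.9029)·3.392774 = 0.253938
denominator = 1 − 3.537077 = -2.537077
p = 0.253938 / -2.537077 = -0.1001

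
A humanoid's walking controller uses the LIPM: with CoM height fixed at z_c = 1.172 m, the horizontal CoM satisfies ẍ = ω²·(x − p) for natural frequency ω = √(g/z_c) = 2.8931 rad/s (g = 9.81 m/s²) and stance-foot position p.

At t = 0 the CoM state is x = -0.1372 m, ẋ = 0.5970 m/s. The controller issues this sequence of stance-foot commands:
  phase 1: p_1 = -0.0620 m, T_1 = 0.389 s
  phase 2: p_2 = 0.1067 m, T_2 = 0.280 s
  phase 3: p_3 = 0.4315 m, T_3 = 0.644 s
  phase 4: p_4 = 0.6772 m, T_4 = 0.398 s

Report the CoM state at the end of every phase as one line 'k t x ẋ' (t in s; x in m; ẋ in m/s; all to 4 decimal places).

1 0.3890 0.0944 0.7168
2 0.6690 0.3135 0.9330
3 1.3130 1.0562 2.0052
4 1.7110 2.3230 5.0487

phase 1: p=-0.0620, T=0.389, ωT=1.125416, cosh=1.703008, sinh=1.378490; start (x,ẋ)=(-0.137200, 0.597000) → end (x,ẋ)=(0.094389, 0.716790)
phase 2: p=0.1067, T=0.280, ωT=0.810068, cosh=1.346444, sinh=0.901617; start (x,ẋ)=(0.094389, 0.716790) → end (x,ẋ)=(0.313508, 0.933006)
phase 3: p=0.4315, T=0.644, ωT=1.863156, cosh=3.299613, sinh=3.144431; start (x,ẋ)=(0.313508, 0.933006) → end (x,ẋ)=(1.056230, 2.005164)
phase 4: p=0.6772, T=0.398, ωT=1.151454, cosh=1.739482, sinh=1.423305; start (x,ẋ)=(1.056230, 2.005164) → end (x,ẋ)=(2.322987, 5.048702)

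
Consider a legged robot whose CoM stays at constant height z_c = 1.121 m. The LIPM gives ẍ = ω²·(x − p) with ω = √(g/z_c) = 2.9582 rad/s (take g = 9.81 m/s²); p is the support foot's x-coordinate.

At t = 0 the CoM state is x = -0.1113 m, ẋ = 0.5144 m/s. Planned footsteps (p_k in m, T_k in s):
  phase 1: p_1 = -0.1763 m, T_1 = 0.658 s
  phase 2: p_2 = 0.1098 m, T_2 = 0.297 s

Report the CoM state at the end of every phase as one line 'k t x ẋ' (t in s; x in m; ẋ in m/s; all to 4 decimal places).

1 0.6580 0.6525 2.4978
2 0.9550 1.7169 5.1247

phase 1: p=-0.1763, T=0.658, ωT=1.946496, cosh=3.573436, sinh=3.430663; start (x,ẋ)=(-0.111300, 0.514400) → end (x,ẋ)=(0.652530, 2.497834)
phase 2: p=0.1098, T=0.297, ωT=0.878585, cosh=1.411431, sinh=0.996061; start (x,ẋ)=(0.652530, 2.497834) → end (x,ẋ)=(1.716876, 5.124698)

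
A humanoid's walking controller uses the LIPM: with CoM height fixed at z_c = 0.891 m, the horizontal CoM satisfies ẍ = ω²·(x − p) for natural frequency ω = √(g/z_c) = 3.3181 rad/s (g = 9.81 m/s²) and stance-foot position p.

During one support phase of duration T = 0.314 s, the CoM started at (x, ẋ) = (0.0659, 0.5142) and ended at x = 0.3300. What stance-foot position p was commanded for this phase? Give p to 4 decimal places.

p = -0.0550

ωT = 3.3181·0.314 = 1.041883; cosh(ωT) = 1.593670, sinh(ωT) = 1.240880
x(T) = p + (x₀−p)·cosh(ωT) + (ẋ₀/ω)·sinh(ωT) ⇒ p·(1 − cosh) = x(T) − x₀·cosh − (ẋ₀/ω)·sinh
numerator   = 0.3300 − (0.0659)·1.593670 − (0.5142/3.3181)·1.240880 = 0.032680
denominator = 1 − 1.593670 = -0.593670
p = 0.032680 / -0.593670 = -0.0550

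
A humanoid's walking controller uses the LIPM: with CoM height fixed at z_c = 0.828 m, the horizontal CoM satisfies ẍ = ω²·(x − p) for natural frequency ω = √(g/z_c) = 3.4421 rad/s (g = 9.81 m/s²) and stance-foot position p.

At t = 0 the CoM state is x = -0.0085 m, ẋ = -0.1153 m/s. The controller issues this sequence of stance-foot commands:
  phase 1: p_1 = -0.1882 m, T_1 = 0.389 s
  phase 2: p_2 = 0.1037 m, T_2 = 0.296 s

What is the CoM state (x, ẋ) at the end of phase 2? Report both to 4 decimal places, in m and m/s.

phase 1: p=-0.1882, T=0.389, ωT=1.338977, cosh=2.038626, sinh=1.776512; start (x,ẋ)=(-0.008500, -0.115300) → end (x,ẋ)=(0.118633, 0.863800)
phase 2: p=0.1037, T=0.296, ωT=1.018862, cosh=1.565523, sinh=1.204517; start (x,ẋ)=(0.118633, 0.863800) → end (x,ẋ)=(0.429354, 1.414213)

x = 0.4294, ẋ = 1.4142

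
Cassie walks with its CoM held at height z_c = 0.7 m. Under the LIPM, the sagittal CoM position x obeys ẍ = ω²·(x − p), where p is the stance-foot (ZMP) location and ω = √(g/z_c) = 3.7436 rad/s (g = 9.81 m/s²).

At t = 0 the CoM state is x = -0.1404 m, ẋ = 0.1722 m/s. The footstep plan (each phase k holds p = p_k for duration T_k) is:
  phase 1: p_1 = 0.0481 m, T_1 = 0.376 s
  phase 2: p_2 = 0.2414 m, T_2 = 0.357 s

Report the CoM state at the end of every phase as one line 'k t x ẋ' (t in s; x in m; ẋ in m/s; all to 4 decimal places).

1 0.3760 -0.2717 -0.9825
2 0.7330 -1.2673 -5.4013

phase 1: p=0.0481, T=0.376, ωT=1.407594, cosh=2.165421, sinh=1.920690; start (x,ẋ)=(-0.140400, 0.172200) → end (x,ẋ)=(-0.271733, -0.982485)
phase 2: p=0.2414, T=0.357, ωT=1.336465, cosh=2.034170, sinh=1.771397; start (x,ẋ)=(-0.271733, -0.982485) → end (x,ẋ)=(-1.267292, -5.401334)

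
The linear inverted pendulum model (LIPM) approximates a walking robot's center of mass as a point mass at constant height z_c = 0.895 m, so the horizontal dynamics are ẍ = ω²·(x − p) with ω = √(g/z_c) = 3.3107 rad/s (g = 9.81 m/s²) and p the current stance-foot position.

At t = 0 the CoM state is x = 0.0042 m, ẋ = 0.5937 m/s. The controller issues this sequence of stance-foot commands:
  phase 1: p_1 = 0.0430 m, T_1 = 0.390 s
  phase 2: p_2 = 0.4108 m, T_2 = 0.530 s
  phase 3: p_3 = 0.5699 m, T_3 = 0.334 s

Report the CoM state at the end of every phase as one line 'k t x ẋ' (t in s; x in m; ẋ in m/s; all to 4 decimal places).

1 0.3900 0.2686 0.9453
2 0.9200 0.7881 1.4940
3 1.2540 1.5427 3.4760

phase 1: p=0.0430, T=0.390, ωT=1.291173, cosh=1.955999, sinh=1.681051; start (x,ẋ)=(0.004200, 0.593700) → end (x,ẋ)=(0.268566, 0.945337)
phase 2: p=0.4108, T=0.530, ωT=1.754671, cosh=2.977255, sinh=2.804291; start (x,ẋ)=(0.268566, 0.945337) → end (x,ẋ)=(0.788071, 1.493987)
phase 3: p=0.5699, T=0.334, ωT=1.105774, cosh=1.676258, sinh=1.345303; start (x,ẋ)=(0.788071, 1.493987) → end (x,ẋ)=(1.542692, 3.476016)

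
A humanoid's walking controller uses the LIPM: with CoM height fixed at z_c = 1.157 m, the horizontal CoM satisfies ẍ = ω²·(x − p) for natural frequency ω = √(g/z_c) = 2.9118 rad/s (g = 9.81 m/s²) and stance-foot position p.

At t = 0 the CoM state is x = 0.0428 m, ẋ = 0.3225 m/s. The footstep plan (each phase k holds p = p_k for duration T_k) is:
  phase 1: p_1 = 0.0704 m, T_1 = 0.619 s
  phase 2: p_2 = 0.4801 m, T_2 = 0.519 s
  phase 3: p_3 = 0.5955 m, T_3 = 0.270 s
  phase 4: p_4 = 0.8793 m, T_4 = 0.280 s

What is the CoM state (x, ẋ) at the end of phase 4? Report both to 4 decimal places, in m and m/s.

phase 1: p=0.0704, T=0.619, ωT=1.802404, cosh=3.114556, sinh=2.949654; start (x,ẋ)=(0.042800, 0.322500) → end (x,ẋ)=(0.311131, 0.767393)
phase 2: p=0.4801, T=0.519, ωT=1.511224, cosh=2.376458, sinh=2.155818; start (x,ẋ)=(0.311131, 0.767393) → end (x,ẋ)=(0.646709, 0.763006)
phase 3: p=0.5955, T=0.270, ωT=0.786186, cosh=1.325294, sinh=0.869715; start (x,ẋ)=(0.646709, 0.763006) → end (x,ẋ)=(0.891266, 1.140890)
phase 4: p=0.8793, T=0.280, ωT=0.815304, cosh=1.351184, sinh=0.908679; start (x,ẋ)=(0.891266, 1.140890) → end (x,ẋ)=(1.251504, 1.573214)

x = 1.2515, ẋ = 1.5732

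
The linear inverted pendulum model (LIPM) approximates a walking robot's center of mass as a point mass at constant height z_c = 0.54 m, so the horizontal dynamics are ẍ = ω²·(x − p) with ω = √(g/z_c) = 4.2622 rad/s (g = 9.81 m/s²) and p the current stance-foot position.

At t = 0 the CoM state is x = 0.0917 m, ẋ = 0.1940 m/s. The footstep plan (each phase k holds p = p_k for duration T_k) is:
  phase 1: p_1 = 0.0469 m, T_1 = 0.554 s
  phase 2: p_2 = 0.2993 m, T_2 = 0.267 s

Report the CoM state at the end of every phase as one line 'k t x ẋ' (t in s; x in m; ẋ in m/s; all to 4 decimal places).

phase 1: p=0.0469, T=0.554, ωT=2.361259, cosh=5.349297, sinh=5.254995; start (x,ẋ)=(0.091700, 0.194000) → end (x,ẋ)=(0.525737, 2.041187)
phase 2: p=0.2993, T=0.267, ωT=1.138007, cosh=1.720501, sinh=1.400044; start (x,ẋ)=(0.525737, 2.041187) → end (x,ẋ)=(1.359372, 4.863072)

1 0.5540 0.5257 2.0412
2 0.8210 1.3594 4.8631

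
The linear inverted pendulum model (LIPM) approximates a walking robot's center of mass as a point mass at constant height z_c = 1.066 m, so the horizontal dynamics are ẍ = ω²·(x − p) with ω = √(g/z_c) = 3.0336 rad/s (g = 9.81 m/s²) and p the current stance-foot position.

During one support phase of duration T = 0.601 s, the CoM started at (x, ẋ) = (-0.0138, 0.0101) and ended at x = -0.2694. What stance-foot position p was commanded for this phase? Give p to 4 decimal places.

p = 0.1082

ωT = 3.0336·0.601 = 1.823194; cosh(ωT) = 3.176555, sinh(ωT) = 3.015046
x(T) = p + (x₀−p)·cosh(ωT) + (ẋ₀/ω)·sinh(ωT) ⇒ p·(1 − cosh) = x(T) − x₀·cosh − (ẋ₀/ω)·sinh
numerator   = -0.2694 − (-0.0138)·3.176555 − (0.0101/3.0336)·3.015046 = -0.235602
denominator = 1 − 3.176555 = -2.176555
p = -0.235602 / -2.176555 = 0.1082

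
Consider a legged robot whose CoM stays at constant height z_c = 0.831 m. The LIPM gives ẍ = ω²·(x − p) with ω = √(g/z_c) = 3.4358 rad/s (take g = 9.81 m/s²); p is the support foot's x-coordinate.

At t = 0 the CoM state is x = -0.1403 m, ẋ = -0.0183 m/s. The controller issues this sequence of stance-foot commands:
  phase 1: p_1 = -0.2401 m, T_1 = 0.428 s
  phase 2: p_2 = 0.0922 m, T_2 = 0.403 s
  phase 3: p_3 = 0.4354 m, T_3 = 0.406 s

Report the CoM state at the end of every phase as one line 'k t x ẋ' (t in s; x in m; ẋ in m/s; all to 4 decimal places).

1 0.4280 -0.0225 0.6647
2 0.8310 0.2110 0.6732
3 1.2370 0.3258 -0.0186

phase 1: p=-0.2401, T=0.428, ωT=1.470522, cosh=2.290657, sinh=2.060851; start (x,ẋ)=(-0.140300, -0.018300) → end (x,ẋ)=(-0.022469, 0.664732)
phase 2: p=0.0922, T=0.403, ωT=1.384627, cosh=2.121877, sinh=1.871460; start (x,ẋ)=(-0.022469, 0.664732) → end (x,ẋ)=(0.210962, 0.673162)
phase 3: p=0.4354, T=0.406, ωT=1.394935, cosh=2.141280, sinh=1.893431; start (x,ẋ)=(0.210962, 0.673162) → end (x,ẋ)=(0.325787, -0.018643)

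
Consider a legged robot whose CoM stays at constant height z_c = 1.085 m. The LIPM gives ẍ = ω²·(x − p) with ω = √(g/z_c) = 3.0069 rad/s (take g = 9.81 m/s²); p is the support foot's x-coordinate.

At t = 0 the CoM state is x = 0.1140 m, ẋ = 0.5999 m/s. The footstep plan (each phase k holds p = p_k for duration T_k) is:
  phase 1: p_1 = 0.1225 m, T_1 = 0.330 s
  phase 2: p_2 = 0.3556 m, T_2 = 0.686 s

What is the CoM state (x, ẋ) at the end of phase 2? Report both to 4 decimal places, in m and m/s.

phase 1: p=0.1225, T=0.330, ωT=0.992277, cosh=1.534050, sinh=1.163319; start (x,ẋ)=(0.114000, 0.599900) → end (x,ẋ)=(0.341552, 0.890544)
phase 2: p=0.3556, T=0.686, ωT=2.062733, cosh=3.997276, sinh=3.870170; start (x,ẋ)=(0.341552, 0.890544) → end (x,ẋ)=(1.445661, 3.396268)

x = 1.4457, ẋ = 3.3963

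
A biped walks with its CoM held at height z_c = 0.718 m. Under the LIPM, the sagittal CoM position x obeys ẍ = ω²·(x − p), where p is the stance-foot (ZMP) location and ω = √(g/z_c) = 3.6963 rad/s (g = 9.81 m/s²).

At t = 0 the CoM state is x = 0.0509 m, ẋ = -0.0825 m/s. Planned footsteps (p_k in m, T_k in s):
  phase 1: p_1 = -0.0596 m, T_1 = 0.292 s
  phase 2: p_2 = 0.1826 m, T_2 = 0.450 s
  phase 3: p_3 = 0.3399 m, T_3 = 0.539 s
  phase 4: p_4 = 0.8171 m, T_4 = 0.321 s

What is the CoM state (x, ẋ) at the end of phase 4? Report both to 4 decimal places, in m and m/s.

phase 1: p=-0.0596, T=0.292, ωT=1.079320, cosh=1.641252, sinh=1.301425; start (x,ẋ)=(0.050900, -0.082500) → end (x,ẋ)=(0.092711, 0.396152)
phase 2: p=0.1826, T=0.450, ωT=1.663335, cosh=2.733193, sinh=2.543687; start (x,ẋ)=(0.092711, 0.396152) → end (x,ẋ)=(0.209537, 0.237604)
phase 3: p=0.3399, T=0.539, ωT=1.992306, cosh=3.734401, sinh=3.598020; start (x,ẋ)=(0.209537, 0.237604) → end (x,ẋ)=(0.084357, -0.846444)
phase 4: p=0.8171, T=0.321, ωT=1.186512, cosh=1.790460, sinh=1.485176; start (x,ẋ)=(0.084357, -0.846444) → end (x,ẋ)=(-0.834950, -5.538033)

x = -0.8349, ẋ = -5.5380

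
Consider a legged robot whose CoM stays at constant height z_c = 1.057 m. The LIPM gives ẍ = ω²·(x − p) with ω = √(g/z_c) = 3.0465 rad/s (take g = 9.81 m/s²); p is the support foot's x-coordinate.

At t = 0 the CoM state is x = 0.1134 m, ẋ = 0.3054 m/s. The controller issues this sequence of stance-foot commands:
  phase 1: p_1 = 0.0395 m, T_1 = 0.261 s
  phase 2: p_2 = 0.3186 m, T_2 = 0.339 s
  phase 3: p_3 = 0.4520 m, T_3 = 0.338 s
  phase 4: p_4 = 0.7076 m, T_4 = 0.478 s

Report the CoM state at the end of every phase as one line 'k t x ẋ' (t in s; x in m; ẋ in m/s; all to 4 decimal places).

1 0.2610 0.2264 0.6056
2 0.6000 0.4165 0.6139
3 0.9380 0.6421 0.8370
4 1.4160 1.1167 1.4879

phase 1: p=0.0395, T=0.261, ωT=0.795137, cosh=1.333131, sinh=0.881612; start (x,ẋ)=(0.113400, 0.305400) → end (x,ẋ)=(0.226397, 0.605621)
phase 2: p=0.3186, T=0.339, ωT=1.032764, cosh=1.582420, sinh=1.226398; start (x,ẋ)=(0.226397, 0.605621) → end (x,ẋ)=(0.416494, 0.613855)
phase 3: p=0.4520, T=0.338, ωT=1.029717, cosh=1.578691, sinh=1.221583; start (x,ẋ)=(0.416494, 0.613855) → end (x,ẋ)=(0.642090, 0.836950)
phase 4: p=0.7076, T=0.478, ωT=1.456227, cosh=2.261429, sinh=2.028315; start (x,ẋ)=(0.642090, 0.836950) → end (x,ẋ)=(1.116683, 1.487901)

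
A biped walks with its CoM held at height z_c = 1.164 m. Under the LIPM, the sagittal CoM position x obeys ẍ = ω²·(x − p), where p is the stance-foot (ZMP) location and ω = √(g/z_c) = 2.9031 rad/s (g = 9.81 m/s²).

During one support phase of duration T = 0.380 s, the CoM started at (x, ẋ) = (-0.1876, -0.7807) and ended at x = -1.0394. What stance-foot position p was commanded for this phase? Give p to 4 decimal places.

p = 0.5425

ωT = 2.9031·0.380 = 1.103178; cosh(ωT) = 1.672772, sinh(ωT) = 1.340957
x(T) = p + (x₀−p)·cosh(ωT) + (ẋ₀/ω)·sinh(ωT) ⇒ p·(1 − cosh) = x(T) − x₀·cosh − (ẋ₀/ω)·sinh
numerator   = -1.0394 − (-0.1876)·1.672772 − (-0.7807/2.9031)·1.340957 = -0.364979
denominator = 1 − 1.672772 = -0.672772
p = -0.364979 / -0.672772 = 0.5425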